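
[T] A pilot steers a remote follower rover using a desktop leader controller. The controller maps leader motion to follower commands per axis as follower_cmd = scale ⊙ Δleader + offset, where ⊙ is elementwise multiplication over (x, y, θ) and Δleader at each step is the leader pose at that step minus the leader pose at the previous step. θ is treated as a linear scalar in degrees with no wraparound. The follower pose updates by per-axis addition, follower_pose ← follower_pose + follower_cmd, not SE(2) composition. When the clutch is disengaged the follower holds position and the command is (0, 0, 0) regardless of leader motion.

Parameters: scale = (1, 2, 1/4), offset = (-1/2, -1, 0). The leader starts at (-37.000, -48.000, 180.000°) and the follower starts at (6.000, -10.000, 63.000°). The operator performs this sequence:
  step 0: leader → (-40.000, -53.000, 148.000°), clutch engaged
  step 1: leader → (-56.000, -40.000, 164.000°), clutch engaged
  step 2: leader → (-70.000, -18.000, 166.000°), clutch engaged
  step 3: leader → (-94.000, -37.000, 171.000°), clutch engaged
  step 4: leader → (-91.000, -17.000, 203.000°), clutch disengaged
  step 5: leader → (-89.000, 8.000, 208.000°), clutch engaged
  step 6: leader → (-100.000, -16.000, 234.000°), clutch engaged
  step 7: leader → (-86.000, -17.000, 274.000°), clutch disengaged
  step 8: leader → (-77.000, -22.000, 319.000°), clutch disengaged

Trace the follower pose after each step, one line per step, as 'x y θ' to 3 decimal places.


step 0: Δleader=(-3.000, -5.000, -32.000°), engaged; cmd=(-3.500, -11.000, -8.000°) → follower=(2.500, -21.000, 55.000°)
step 1: Δleader=(-16.000, 13.000, 16.000°), engaged; cmd=(-16.500, 25.000, 4.000°) → follower=(-14.000, 4.000, 59.000°)
step 2: Δleader=(-14.000, 22.000, 2.000°), engaged; cmd=(-14.500, 43.000, 0.500°) → follower=(-28.500, 47.000, 59.500°)
step 3: Δleader=(-24.000, -19.000, 5.000°), engaged; cmd=(-24.500, -39.000, 1.250°) → follower=(-53.000, 8.000, 60.750°)
step 4: Δleader=(3.000, 20.000, 32.000°), disengaged; cmd=(0,0,0) → follower holds at (-53.000, 8.000, 60.750°)
step 5: Δleader=(2.000, 25.000, 5.000°), engaged; cmd=(1.500, 49.000, 1.250°) → follower=(-51.500, 57.000, 62.000°)
step 6: Δleader=(-11.000, -24.000, 26.000°), engaged; cmd=(-11.500, -49.000, 6.500°) → follower=(-63.000, 8.000, 68.500°)
step 7: Δleader=(14.000, -1.000, 40.000°), disengaged; cmd=(0,0,0) → follower holds at (-63.000, 8.000, 68.500°)
step 8: Δleader=(9.000, -5.000, 45.000°), disengaged; cmd=(0,0,0) → follower holds at (-63.000, 8.000, 68.500°)

2.500 -21.000 55.000
-14.000 4.000 59.000
-28.500 47.000 59.500
-53.000 8.000 60.750
-53.000 8.000 60.750
-51.500 57.000 62.000
-63.000 8.000 68.500
-63.000 8.000 68.500
-63.000 8.000 68.500


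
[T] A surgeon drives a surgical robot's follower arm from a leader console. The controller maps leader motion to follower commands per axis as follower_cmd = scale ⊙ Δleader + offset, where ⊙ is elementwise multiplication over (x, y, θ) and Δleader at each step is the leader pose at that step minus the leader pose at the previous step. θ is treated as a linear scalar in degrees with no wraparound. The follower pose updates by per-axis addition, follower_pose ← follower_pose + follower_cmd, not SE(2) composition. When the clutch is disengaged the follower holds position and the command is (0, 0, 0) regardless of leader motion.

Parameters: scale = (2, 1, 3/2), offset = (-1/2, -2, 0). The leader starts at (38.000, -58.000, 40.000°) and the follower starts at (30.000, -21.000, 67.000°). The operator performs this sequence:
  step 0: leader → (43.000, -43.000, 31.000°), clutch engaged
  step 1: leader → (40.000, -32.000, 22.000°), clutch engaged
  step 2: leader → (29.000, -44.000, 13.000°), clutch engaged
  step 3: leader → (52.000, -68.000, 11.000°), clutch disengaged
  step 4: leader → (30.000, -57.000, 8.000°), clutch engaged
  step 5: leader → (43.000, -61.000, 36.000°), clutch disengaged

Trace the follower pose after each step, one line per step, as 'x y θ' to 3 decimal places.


step 0: Δleader=(5.000, 15.000, -9.000°), engaged; cmd=(9.500, 13.000, -13.500°) → follower=(39.500, -8.000, 53.500°)
step 1: Δleader=(-3.000, 11.000, -9.000°), engaged; cmd=(-6.500, 9.000, -13.500°) → follower=(33.000, 1.000, 40.000°)
step 2: Δleader=(-11.000, -12.000, -9.000°), engaged; cmd=(-22.500, -14.000, -13.500°) → follower=(10.500, -13.000, 26.500°)
step 3: Δleader=(23.000, -24.000, -2.000°), disengaged; cmd=(0,0,0) → follower holds at (10.500, -13.000, 26.500°)
step 4: Δleader=(-22.000, 11.000, -3.000°), engaged; cmd=(-44.500, 9.000, -4.500°) → follower=(-34.000, -4.000, 22.000°)
step 5: Δleader=(13.000, -4.000, 28.000°), disengaged; cmd=(0,0,0) → follower holds at (-34.000, -4.000, 22.000°)

39.500 -8.000 53.500
33.000 1.000 40.000
10.500 -13.000 26.500
10.500 -13.000 26.500
-34.000 -4.000 22.000
-34.000 -4.000 22.000


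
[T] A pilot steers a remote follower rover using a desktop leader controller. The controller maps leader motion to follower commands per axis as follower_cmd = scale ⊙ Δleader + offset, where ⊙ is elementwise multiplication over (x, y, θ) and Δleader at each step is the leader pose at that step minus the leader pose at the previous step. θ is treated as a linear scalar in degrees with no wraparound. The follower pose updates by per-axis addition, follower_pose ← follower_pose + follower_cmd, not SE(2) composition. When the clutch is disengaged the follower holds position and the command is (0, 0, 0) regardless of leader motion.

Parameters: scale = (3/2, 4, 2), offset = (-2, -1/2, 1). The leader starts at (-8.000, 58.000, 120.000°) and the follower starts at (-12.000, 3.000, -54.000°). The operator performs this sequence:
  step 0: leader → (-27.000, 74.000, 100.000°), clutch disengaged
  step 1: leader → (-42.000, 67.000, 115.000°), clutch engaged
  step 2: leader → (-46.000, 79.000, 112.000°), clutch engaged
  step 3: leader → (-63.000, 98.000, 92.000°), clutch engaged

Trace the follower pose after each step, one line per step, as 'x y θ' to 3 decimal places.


step 0: Δleader=(-19.000, 16.000, -20.000°), disengaged; cmd=(0,0,0) → follower holds at (-12.000, 3.000, -54.000°)
step 1: Δleader=(-15.000, -7.000, 15.000°), engaged; cmd=(-24.500, -28.500, 31.000°) → follower=(-36.500, -25.500, -23.000°)
step 2: Δleader=(-4.000, 12.000, -3.000°), engaged; cmd=(-8.000, 47.500, -5.000°) → follower=(-44.500, 22.000, -28.000°)
step 3: Δleader=(-17.000, 19.000, -20.000°), engaged; cmd=(-27.500, 75.500, -39.000°) → follower=(-72.000, 97.500, -67.000°)

-12.000 3.000 -54.000
-36.500 -25.500 -23.000
-44.500 22.000 -28.000
-72.000 97.500 -67.000


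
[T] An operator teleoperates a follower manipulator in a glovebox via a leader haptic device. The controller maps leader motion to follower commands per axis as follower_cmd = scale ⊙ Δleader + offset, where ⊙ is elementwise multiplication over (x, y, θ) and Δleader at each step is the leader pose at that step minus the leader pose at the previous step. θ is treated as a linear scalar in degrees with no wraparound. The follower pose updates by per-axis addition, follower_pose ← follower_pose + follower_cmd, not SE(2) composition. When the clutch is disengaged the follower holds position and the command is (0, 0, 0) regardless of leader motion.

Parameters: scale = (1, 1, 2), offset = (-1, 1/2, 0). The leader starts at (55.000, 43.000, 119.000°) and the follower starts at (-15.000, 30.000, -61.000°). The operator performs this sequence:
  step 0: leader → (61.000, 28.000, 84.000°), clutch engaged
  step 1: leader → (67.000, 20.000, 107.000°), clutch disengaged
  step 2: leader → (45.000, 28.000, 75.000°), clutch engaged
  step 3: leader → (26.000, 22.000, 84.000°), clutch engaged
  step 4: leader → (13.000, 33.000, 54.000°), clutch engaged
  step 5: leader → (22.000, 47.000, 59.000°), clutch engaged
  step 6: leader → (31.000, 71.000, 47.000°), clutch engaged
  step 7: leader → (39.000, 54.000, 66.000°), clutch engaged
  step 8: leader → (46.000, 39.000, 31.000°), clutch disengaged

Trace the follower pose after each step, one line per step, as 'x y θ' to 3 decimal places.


step 0: Δleader=(6.000, -15.000, -35.000°), engaged; cmd=(5.000, -14.500, -70.000°) → follower=(-10.000, 15.500, -131.000°)
step 1: Δleader=(6.000, -8.000, 23.000°), disengaged; cmd=(0,0,0) → follower holds at (-10.000, 15.500, -131.000°)
step 2: Δleader=(-22.000, 8.000, -32.000°), engaged; cmd=(-23.000, 8.500, -64.000°) → follower=(-33.000, 24.000, -195.000°)
step 3: Δleader=(-19.000, -6.000, 9.000°), engaged; cmd=(-20.000, -5.500, 18.000°) → follower=(-53.000, 18.500, -177.000°)
step 4: Δleader=(-13.000, 11.000, -30.000°), engaged; cmd=(-14.000, 11.500, -60.000°) → follower=(-67.000, 30.000, -237.000°)
step 5: Δleader=(9.000, 14.000, 5.000°), engaged; cmd=(8.000, 14.500, 10.000°) → follower=(-59.000, 44.500, -227.000°)
step 6: Δleader=(9.000, 24.000, -12.000°), engaged; cmd=(8.000, 24.500, -24.000°) → follower=(-51.000, 69.000, -251.000°)
step 7: Δleader=(8.000, -17.000, 19.000°), engaged; cmd=(7.000, -16.500, 38.000°) → follower=(-44.000, 52.500, -213.000°)
step 8: Δleader=(7.000, -15.000, -35.000°), disengaged; cmd=(0,0,0) → follower holds at (-44.000, 52.500, -213.000°)

-10.000 15.500 -131.000
-10.000 15.500 -131.000
-33.000 24.000 -195.000
-53.000 18.500 -177.000
-67.000 30.000 -237.000
-59.000 44.500 -227.000
-51.000 69.000 -251.000
-44.000 52.500 -213.000
-44.000 52.500 -213.000


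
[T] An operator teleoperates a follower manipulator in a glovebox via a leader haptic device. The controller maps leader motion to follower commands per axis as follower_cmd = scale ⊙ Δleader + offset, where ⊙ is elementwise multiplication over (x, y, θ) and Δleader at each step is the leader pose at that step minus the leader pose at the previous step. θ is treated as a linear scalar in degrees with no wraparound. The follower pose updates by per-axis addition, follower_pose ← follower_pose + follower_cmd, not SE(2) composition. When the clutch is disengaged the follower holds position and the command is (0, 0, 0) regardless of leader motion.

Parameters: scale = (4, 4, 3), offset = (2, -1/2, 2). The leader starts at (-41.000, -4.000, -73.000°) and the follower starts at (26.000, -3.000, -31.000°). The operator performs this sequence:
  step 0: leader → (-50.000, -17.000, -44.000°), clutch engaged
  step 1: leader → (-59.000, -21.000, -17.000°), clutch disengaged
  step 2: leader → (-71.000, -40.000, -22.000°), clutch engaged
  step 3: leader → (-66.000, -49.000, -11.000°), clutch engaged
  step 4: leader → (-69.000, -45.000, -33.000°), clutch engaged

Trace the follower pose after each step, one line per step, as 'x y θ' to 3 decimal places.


-8.000 -55.500 58.000
-8.000 -55.500 58.000
-54.000 -132.000 45.000
-32.000 -168.500 80.000
-42.000 -153.000 16.000

step 0: Δleader=(-9.000, -13.000, 29.000°), engaged; cmd=(-34.000, -52.500, 89.000°) → follower=(-8.000, -55.500, 58.000°)
step 1: Δleader=(-9.000, -4.000, 27.000°), disengaged; cmd=(0,0,0) → follower holds at (-8.000, -55.500, 58.000°)
step 2: Δleader=(-12.000, -19.000, -5.000°), engaged; cmd=(-46.000, -76.500, -13.000°) → follower=(-54.000, -132.000, 45.000°)
step 3: Δleader=(5.000, -9.000, 11.000°), engaged; cmd=(22.000, -36.500, 35.000°) → follower=(-32.000, -168.500, 80.000°)
step 4: Δleader=(-3.000, 4.000, -22.000°), engaged; cmd=(-10.000, 15.500, -64.000°) → follower=(-42.000, -153.000, 16.000°)


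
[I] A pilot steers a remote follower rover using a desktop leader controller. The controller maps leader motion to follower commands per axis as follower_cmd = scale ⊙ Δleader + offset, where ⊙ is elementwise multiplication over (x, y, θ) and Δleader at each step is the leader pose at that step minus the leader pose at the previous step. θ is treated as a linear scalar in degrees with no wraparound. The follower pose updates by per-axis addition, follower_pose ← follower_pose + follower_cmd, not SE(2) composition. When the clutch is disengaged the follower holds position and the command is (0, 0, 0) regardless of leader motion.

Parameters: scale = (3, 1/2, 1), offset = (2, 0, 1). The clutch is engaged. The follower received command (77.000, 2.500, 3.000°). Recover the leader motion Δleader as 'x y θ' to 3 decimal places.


axis x: (77.000 − 2) / (3) = 25.000
axis y: (2.500 − 0) / (1/2) = 5.000
axis θ: (3.000 − 1) / (1) = 2.000

25.000 5.000 2.000


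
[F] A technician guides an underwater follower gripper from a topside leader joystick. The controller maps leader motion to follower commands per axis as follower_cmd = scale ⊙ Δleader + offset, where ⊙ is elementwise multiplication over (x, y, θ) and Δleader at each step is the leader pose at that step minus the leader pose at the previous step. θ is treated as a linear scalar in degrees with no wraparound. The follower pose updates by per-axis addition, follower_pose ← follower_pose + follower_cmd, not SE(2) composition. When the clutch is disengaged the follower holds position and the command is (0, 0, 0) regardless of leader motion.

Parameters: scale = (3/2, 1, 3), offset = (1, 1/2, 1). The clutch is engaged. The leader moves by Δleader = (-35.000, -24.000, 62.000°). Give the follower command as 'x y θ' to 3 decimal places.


axis x: 3/2·-35.000 + 1 = -51.500
axis y: 1·-24.000 + 1/2 = -23.500
axis θ: 3·62.000 + 1 = 187.000

-51.500 -23.500 187.000


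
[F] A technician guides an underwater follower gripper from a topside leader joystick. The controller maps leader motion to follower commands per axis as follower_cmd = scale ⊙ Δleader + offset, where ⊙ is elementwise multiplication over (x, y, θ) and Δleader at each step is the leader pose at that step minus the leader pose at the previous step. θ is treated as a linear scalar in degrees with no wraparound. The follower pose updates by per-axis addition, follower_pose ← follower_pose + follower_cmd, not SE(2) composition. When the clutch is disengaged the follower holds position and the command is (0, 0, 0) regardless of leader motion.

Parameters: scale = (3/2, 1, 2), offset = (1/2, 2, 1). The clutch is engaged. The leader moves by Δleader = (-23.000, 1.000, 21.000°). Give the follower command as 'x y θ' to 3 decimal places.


axis x: 3/2·-23.000 + 1/2 = -34.000
axis y: 1·1.000 + 2 = 3.000
axis θ: 2·21.000 + 1 = 43.000

-34.000 3.000 43.000


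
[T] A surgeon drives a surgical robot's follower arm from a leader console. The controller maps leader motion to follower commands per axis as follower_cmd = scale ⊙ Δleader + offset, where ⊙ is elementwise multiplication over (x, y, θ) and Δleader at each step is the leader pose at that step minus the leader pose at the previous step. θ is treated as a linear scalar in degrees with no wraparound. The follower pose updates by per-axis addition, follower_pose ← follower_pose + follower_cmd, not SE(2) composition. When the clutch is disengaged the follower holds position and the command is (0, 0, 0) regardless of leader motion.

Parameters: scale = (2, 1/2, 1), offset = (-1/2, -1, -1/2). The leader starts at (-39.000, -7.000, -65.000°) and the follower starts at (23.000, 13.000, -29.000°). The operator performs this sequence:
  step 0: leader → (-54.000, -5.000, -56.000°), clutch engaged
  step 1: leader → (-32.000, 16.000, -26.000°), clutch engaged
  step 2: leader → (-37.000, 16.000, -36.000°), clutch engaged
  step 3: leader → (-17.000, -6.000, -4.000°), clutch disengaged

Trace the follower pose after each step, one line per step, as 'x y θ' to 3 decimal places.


-7.500 13.000 -20.500
36.000 22.500 9.000
25.500 21.500 -1.500
25.500 21.500 -1.500

step 0: Δleader=(-15.000, 2.000, 9.000°), engaged; cmd=(-30.500, 0.000, 8.500°) → follower=(-7.500, 13.000, -20.500°)
step 1: Δleader=(22.000, 21.000, 30.000°), engaged; cmd=(43.500, 9.500, 29.500°) → follower=(36.000, 22.500, 9.000°)
step 2: Δleader=(-5.000, 0.000, -10.000°), engaged; cmd=(-10.500, -1.000, -10.500°) → follower=(25.500, 21.500, -1.500°)
step 3: Δleader=(20.000, -22.000, 32.000°), disengaged; cmd=(0,0,0) → follower holds at (25.500, 21.500, -1.500°)


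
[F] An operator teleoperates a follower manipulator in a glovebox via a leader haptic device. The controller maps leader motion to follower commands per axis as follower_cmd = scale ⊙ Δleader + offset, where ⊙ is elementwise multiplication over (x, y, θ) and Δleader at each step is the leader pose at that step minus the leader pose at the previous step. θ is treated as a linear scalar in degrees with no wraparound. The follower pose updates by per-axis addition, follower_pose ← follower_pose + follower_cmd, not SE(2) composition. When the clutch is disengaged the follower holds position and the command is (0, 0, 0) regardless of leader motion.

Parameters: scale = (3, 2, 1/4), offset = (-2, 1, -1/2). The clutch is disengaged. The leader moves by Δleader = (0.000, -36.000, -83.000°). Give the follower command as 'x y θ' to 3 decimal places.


0.000 0.000 0.000

clutch disengaged → follower holds; cmd = (0, 0, 0)


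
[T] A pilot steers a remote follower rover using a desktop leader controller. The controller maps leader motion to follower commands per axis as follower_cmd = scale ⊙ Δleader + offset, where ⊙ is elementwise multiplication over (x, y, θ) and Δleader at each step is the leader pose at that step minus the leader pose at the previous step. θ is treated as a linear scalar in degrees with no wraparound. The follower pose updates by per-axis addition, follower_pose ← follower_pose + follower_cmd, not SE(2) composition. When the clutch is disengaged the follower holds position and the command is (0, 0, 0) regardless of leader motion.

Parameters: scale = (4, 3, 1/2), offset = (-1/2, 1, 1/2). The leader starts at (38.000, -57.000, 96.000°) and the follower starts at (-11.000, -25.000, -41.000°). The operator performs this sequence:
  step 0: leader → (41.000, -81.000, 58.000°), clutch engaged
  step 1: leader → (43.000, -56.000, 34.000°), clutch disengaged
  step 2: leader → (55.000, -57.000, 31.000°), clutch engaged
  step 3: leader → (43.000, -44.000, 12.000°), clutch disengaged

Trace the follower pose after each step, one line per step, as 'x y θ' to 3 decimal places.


step 0: Δleader=(3.000, -24.000, -38.000°), engaged; cmd=(11.500, -71.000, -18.500°) → follower=(0.500, -96.000, -59.500°)
step 1: Δleader=(2.000, 25.000, -24.000°), disengaged; cmd=(0,0,0) → follower holds at (0.500, -96.000, -59.500°)
step 2: Δleader=(12.000, -1.000, -3.000°), engaged; cmd=(47.500, -2.000, -1.000°) → follower=(48.000, -98.000, -60.500°)
step 3: Δleader=(-12.000, 13.000, -19.000°), disengaged; cmd=(0,0,0) → follower holds at (48.000, -98.000, -60.500°)

0.500 -96.000 -59.500
0.500 -96.000 -59.500
48.000 -98.000 -60.500
48.000 -98.000 -60.500


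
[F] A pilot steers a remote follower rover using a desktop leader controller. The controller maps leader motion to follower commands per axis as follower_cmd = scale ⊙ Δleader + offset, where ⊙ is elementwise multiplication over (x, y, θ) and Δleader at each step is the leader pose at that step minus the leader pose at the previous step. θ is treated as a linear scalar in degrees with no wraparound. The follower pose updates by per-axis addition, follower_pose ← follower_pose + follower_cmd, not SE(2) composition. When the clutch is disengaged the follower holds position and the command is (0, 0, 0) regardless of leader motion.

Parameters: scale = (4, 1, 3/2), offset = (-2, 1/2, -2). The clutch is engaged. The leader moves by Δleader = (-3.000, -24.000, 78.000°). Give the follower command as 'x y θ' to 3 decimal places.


axis x: 4·-3.000 + -2 = -14.000
axis y: 1·-24.000 + 1/2 = -23.500
axis θ: 3/2·78.000 + -2 = 115.000

-14.000 -23.500 115.000


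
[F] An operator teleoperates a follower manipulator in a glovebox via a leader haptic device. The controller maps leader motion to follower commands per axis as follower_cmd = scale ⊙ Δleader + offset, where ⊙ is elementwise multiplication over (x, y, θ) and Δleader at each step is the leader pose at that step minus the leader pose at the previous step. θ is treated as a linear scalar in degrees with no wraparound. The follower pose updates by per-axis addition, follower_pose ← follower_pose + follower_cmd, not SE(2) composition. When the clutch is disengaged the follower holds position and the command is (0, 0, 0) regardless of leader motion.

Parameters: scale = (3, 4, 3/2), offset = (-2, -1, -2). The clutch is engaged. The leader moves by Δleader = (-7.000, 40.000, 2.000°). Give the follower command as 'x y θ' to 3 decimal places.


-23.000 159.000 1.000

axis x: 3·-7.000 + -2 = -23.000
axis y: 4·40.000 + -1 = 159.000
axis θ: 3/2·2.000 + -2 = 1.000


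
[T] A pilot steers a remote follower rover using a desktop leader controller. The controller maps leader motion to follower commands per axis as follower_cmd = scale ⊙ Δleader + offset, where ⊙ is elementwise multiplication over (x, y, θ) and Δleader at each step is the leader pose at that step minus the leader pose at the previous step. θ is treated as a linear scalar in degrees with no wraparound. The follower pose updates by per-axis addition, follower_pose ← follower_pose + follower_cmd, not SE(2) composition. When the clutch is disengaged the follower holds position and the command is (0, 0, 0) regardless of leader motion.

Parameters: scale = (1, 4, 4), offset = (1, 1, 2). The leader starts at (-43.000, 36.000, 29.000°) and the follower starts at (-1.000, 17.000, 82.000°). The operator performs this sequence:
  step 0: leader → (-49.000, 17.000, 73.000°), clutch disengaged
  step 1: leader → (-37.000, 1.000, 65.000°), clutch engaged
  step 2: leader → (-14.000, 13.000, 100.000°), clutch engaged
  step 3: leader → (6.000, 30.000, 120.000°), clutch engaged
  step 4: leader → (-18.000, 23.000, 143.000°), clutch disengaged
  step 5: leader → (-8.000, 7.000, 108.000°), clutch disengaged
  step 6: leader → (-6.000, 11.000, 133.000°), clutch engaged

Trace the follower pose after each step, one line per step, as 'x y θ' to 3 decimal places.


-1.000 17.000 82.000
12.000 -46.000 52.000
36.000 3.000 194.000
57.000 72.000 276.000
57.000 72.000 276.000
57.000 72.000 276.000
60.000 89.000 378.000

step 0: Δleader=(-6.000, -19.000, 44.000°), disengaged; cmd=(0,0,0) → follower holds at (-1.000, 17.000, 82.000°)
step 1: Δleader=(12.000, -16.000, -8.000°), engaged; cmd=(13.000, -63.000, -30.000°) → follower=(12.000, -46.000, 52.000°)
step 2: Δleader=(23.000, 12.000, 35.000°), engaged; cmd=(24.000, 49.000, 142.000°) → follower=(36.000, 3.000, 194.000°)
step 3: Δleader=(20.000, 17.000, 20.000°), engaged; cmd=(21.000, 69.000, 82.000°) → follower=(57.000, 72.000, 276.000°)
step 4: Δleader=(-24.000, -7.000, 23.000°), disengaged; cmd=(0,0,0) → follower holds at (57.000, 72.000, 276.000°)
step 5: Δleader=(10.000, -16.000, -35.000°), disengaged; cmd=(0,0,0) → follower holds at (57.000, 72.000, 276.000°)
step 6: Δleader=(2.000, 4.000, 25.000°), engaged; cmd=(3.000, 17.000, 102.000°) → follower=(60.000, 89.000, 378.000°)


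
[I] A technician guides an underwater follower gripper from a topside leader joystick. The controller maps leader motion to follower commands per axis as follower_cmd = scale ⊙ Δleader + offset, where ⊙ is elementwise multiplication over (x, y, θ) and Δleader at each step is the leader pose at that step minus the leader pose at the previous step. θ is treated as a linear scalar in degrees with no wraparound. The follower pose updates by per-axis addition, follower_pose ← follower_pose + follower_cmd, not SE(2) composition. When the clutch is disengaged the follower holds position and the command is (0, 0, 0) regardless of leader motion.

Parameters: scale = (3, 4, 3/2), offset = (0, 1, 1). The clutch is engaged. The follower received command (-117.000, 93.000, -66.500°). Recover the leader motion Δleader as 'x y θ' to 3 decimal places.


-39.000 23.000 -45.000

axis x: (-117.000 − 0) / (3) = -39.000
axis y: (93.000 − 1) / (4) = 23.000
axis θ: (-66.500 − 1) / (3/2) = -45.000


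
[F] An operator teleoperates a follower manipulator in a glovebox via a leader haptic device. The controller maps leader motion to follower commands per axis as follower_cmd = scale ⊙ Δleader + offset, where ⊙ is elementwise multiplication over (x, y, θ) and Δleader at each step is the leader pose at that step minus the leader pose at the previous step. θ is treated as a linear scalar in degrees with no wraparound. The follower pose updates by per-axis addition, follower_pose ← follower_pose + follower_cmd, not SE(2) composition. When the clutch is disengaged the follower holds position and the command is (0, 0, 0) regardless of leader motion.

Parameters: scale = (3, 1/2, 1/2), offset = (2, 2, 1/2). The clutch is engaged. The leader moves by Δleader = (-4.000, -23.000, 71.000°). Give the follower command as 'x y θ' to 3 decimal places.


-10.000 -9.500 36.000

axis x: 3·-4.000 + 2 = -10.000
axis y: 1/2·-23.000 + 2 = -9.500
axis θ: 1/2·71.000 + 1/2 = 36.000


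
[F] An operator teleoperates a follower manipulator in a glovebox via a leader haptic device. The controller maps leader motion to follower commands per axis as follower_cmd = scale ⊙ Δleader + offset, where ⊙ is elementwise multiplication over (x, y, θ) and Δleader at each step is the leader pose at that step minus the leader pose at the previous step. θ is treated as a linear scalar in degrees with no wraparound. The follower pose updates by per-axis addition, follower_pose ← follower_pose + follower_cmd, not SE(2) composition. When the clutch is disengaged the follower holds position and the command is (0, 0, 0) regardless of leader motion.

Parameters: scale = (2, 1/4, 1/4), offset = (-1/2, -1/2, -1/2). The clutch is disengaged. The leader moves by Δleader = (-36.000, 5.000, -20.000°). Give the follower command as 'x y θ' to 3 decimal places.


0.000 0.000 0.000

clutch disengaged → follower holds; cmd = (0, 0, 0)


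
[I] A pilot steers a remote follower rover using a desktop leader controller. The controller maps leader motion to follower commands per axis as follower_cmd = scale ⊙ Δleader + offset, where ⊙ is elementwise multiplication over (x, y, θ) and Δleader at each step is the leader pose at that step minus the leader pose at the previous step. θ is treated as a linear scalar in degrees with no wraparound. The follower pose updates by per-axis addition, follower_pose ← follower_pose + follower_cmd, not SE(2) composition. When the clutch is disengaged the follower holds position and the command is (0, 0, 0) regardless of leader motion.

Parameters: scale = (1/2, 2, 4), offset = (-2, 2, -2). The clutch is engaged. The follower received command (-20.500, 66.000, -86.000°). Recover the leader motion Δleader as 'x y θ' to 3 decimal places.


axis x: (-20.500 − -2) / (1/2) = -37.000
axis y: (66.000 − 2) / (2) = 32.000
axis θ: (-86.000 − -2) / (4) = -21.000

-37.000 32.000 -21.000


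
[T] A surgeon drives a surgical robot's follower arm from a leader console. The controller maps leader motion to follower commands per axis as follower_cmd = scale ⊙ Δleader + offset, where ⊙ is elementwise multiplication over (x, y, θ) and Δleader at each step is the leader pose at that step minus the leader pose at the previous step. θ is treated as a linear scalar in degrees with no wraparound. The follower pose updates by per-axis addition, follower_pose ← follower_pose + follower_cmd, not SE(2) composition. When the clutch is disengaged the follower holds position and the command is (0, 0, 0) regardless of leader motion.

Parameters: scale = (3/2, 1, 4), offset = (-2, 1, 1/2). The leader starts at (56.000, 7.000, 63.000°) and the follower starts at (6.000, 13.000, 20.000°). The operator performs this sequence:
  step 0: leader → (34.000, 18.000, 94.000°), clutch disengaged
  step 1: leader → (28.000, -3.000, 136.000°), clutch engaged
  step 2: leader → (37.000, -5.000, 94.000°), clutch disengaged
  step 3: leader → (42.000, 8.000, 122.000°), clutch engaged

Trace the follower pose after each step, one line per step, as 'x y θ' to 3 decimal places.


step 0: Δleader=(-22.000, 11.000, 31.000°), disengaged; cmd=(0,0,0) → follower holds at (6.000, 13.000, 20.000°)
step 1: Δleader=(-6.000, -21.000, 42.000°), engaged; cmd=(-11.000, -20.000, 168.500°) → follower=(-5.000, -7.000, 188.500°)
step 2: Δleader=(9.000, -2.000, -42.000°), disengaged; cmd=(0,0,0) → follower holds at (-5.000, -7.000, 188.500°)
step 3: Δleader=(5.000, 13.000, 28.000°), engaged; cmd=(5.500, 14.000, 112.500°) → follower=(0.500, 7.000, 301.000°)

6.000 13.000 20.000
-5.000 -7.000 188.500
-5.000 -7.000 188.500
0.500 7.000 301.000


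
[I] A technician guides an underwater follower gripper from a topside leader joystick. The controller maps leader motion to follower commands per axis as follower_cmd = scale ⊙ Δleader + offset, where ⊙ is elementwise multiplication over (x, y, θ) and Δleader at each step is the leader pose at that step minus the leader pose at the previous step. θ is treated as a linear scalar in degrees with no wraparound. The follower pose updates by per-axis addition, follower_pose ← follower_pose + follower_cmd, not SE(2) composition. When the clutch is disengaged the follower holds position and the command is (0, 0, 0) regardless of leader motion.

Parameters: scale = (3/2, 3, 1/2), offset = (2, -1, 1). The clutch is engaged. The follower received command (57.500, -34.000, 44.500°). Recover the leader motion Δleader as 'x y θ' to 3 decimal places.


37.000 -11.000 87.000

axis x: (57.500 − 2) / (3/2) = 37.000
axis y: (-34.000 − -1) / (3) = -11.000
axis θ: (44.500 − 1) / (1/2) = 87.000


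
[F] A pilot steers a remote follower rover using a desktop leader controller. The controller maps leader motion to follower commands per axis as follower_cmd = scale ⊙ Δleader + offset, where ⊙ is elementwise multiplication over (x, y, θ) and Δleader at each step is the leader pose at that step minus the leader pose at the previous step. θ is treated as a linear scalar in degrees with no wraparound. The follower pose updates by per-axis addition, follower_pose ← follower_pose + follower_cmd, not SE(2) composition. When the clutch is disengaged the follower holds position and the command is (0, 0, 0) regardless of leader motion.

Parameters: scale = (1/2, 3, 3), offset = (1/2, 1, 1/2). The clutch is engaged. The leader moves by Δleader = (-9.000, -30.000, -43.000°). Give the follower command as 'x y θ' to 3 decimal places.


-4.000 -89.000 -128.500

axis x: 1/2·-9.000 + 1/2 = -4.000
axis y: 3·-30.000 + 1 = -89.000
axis θ: 3·-43.000 + 1/2 = -128.500


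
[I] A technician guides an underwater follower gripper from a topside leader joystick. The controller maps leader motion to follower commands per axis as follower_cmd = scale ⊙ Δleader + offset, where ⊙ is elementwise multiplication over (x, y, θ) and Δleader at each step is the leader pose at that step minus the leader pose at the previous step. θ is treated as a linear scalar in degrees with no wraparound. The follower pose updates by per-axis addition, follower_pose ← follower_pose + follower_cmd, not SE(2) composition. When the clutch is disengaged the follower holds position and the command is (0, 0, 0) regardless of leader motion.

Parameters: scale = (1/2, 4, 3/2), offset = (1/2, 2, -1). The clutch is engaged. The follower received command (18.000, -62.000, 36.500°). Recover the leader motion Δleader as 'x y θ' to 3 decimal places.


axis x: (18.000 − 1/2) / (1/2) = 35.000
axis y: (-62.000 − 2) / (4) = -16.000
axis θ: (36.500 − -1) / (3/2) = 25.000

35.000 -16.000 25.000


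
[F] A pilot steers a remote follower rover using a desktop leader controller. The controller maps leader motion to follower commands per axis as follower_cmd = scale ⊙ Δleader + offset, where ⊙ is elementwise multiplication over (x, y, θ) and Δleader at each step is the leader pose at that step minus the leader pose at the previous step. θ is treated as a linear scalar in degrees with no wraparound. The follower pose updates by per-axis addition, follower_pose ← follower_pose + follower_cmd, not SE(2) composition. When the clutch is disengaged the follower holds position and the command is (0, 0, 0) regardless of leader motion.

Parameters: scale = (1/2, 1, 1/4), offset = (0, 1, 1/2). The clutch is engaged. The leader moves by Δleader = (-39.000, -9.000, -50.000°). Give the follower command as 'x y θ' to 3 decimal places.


-19.500 -8.000 -12.000

axis x: 1/2·-39.000 + 0 = -19.500
axis y: 1·-9.000 + 1 = -8.000
axis θ: 1/4·-50.000 + 1/2 = -12.000


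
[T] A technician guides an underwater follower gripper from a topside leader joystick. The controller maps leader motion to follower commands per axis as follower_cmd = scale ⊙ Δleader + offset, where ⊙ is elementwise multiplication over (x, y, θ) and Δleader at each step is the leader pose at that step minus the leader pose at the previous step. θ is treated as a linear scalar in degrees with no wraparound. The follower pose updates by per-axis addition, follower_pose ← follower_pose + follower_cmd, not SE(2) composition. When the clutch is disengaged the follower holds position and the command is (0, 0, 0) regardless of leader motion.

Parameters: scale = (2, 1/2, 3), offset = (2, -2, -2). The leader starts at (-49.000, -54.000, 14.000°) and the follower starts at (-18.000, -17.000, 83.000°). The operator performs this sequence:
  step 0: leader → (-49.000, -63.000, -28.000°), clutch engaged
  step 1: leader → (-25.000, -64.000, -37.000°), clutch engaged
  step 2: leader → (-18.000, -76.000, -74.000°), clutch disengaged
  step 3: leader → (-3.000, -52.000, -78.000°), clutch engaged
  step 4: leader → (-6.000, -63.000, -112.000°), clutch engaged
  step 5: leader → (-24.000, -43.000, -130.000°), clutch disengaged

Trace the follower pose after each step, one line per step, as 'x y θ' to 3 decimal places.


step 0: Δleader=(0.000, -9.000, -42.000°), engaged; cmd=(2.000, -6.500, -128.000°) → follower=(-16.000, -23.500, -45.000°)
step 1: Δleader=(24.000, -1.000, -9.000°), engaged; cmd=(50.000, -2.500, -29.000°) → follower=(34.000, -26.000, -74.000°)
step 2: Δleader=(7.000, -12.000, -37.000°), disengaged; cmd=(0,0,0) → follower holds at (34.000, -26.000, -74.000°)
step 3: Δleader=(15.000, 24.000, -4.000°), engaged; cmd=(32.000, 10.000, -14.000°) → follower=(66.000, -16.000, -88.000°)
step 4: Δleader=(-3.000, -11.000, -34.000°), engaged; cmd=(-4.000, -7.500, -104.000°) → follower=(62.000, -23.500, -192.000°)
step 5: Δleader=(-18.000, 20.000, -18.000°), disengaged; cmd=(0,0,0) → follower holds at (62.000, -23.500, -192.000°)

-16.000 -23.500 -45.000
34.000 -26.000 -74.000
34.000 -26.000 -74.000
66.000 -16.000 -88.000
62.000 -23.500 -192.000
62.000 -23.500 -192.000


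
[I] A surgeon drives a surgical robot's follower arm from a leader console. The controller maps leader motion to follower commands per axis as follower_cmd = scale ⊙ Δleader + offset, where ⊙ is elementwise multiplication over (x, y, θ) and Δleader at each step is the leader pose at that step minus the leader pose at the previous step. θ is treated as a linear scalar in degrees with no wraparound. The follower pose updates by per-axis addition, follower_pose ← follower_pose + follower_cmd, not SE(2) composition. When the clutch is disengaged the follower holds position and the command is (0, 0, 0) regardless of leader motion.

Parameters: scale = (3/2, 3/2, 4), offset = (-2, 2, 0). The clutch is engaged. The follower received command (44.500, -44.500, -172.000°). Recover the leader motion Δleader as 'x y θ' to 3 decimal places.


axis x: (44.500 − -2) / (3/2) = 31.000
axis y: (-44.500 − 2) / (3/2) = -31.000
axis θ: (-172.000 − 0) / (4) = -43.000

31.000 -31.000 -43.000


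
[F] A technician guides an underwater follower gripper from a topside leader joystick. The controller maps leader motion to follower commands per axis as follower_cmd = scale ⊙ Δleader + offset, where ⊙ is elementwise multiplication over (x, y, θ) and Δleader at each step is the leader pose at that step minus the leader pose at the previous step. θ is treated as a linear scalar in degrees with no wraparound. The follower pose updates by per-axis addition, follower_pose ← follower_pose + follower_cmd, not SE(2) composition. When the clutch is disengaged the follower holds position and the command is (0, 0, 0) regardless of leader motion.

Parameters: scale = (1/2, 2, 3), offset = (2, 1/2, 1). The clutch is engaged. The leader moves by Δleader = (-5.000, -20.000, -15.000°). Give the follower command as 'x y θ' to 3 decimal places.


-0.500 -39.500 -44.000

axis x: 1/2·-5.000 + 2 = -0.500
axis y: 2·-20.000 + 1/2 = -39.500
axis θ: 3·-15.000 + 1 = -44.000


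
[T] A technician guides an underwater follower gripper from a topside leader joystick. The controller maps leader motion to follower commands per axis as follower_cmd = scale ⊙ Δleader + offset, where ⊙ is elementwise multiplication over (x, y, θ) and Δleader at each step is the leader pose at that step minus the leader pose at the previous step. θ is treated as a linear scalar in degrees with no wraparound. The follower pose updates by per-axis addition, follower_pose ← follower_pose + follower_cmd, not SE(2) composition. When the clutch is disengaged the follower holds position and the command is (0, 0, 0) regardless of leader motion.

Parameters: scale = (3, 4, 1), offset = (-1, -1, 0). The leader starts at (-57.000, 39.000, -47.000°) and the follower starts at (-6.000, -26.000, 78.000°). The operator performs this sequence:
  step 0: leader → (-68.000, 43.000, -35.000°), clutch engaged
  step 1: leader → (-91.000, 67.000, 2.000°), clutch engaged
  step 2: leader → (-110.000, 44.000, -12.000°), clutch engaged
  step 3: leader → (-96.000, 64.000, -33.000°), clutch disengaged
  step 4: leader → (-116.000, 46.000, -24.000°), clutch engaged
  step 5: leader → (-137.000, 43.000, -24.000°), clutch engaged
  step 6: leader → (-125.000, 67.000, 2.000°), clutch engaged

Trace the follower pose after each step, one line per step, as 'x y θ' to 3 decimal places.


step 0: Δleader=(-11.000, 4.000, 12.000°), engaged; cmd=(-34.000, 15.000, 12.000°) → follower=(-40.000, -11.000, 90.000°)
step 1: Δleader=(-23.000, 24.000, 37.000°), engaged; cmd=(-70.000, 95.000, 37.000°) → follower=(-110.000, 84.000, 127.000°)
step 2: Δleader=(-19.000, -23.000, -14.000°), engaged; cmd=(-58.000, -93.000, -14.000°) → follower=(-168.000, -9.000, 113.000°)
step 3: Δleader=(14.000, 20.000, -21.000°), disengaged; cmd=(0,0,0) → follower holds at (-168.000, -9.000, 113.000°)
step 4: Δleader=(-20.000, -18.000, 9.000°), engaged; cmd=(-61.000, -73.000, 9.000°) → follower=(-229.000, -82.000, 122.000°)
step 5: Δleader=(-21.000, -3.000, 0.000°), engaged; cmd=(-64.000, -13.000, 0.000°) → follower=(-293.000, -95.000, 122.000°)
step 6: Δleader=(12.000, 24.000, 26.000°), engaged; cmd=(35.000, 95.000, 26.000°) → follower=(-258.000, 0.000, 148.000°)

-40.000 -11.000 90.000
-110.000 84.000 127.000
-168.000 -9.000 113.000
-168.000 -9.000 113.000
-229.000 -82.000 122.000
-293.000 -95.000 122.000
-258.000 0.000 148.000


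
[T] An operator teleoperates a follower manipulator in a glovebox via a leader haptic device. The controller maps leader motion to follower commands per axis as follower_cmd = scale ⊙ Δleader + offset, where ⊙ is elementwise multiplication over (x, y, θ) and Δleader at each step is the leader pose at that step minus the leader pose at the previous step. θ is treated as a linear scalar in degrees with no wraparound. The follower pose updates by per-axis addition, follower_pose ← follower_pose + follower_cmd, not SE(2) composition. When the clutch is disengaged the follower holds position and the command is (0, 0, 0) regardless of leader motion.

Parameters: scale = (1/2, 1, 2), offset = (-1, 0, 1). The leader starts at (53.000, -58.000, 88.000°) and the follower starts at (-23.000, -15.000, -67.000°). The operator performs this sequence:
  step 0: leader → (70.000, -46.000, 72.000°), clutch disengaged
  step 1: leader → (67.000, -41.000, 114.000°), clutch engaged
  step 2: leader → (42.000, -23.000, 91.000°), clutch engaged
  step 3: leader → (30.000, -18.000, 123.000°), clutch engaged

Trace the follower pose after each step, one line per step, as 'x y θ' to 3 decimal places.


-23.000 -15.000 -67.000
-25.500 -10.000 18.000
-39.000 8.000 -27.000
-46.000 13.000 38.000

step 0: Δleader=(17.000, 12.000, -16.000°), disengaged; cmd=(0,0,0) → follower holds at (-23.000, -15.000, -67.000°)
step 1: Δleader=(-3.000, 5.000, 42.000°), engaged; cmd=(-2.500, 5.000, 85.000°) → follower=(-25.500, -10.000, 18.000°)
step 2: Δleader=(-25.000, 18.000, -23.000°), engaged; cmd=(-13.500, 18.000, -45.000°) → follower=(-39.000, 8.000, -27.000°)
step 3: Δleader=(-12.000, 5.000, 32.000°), engaged; cmd=(-7.000, 5.000, 65.000°) → follower=(-46.000, 13.000, 38.000°)
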